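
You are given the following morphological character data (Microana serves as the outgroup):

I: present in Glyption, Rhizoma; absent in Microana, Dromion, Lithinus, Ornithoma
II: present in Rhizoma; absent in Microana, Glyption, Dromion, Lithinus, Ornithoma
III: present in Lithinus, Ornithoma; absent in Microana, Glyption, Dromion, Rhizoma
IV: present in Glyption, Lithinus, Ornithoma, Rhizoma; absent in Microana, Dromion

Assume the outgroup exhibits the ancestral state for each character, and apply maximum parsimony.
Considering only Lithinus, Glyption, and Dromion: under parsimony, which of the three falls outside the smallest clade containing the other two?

Dromion

The outgroup has state 'absent' for every character, so 'present' is the derived state throughout.
Only Glyption and Rhizoma show the derived state 'present' for I, supporting them as a clade.
II (derived state 'present') is unique to Rhizoma (autapomorphy; uninformative for grouping).
Only Lithinus and Ornithoma show the derived state 'present' for III, supporting them as a clade.
IV (derived state 'present') is shared by Glyption, Lithinus, Ornithoma, and Rhizoma — a synapomorphy uniting that clade.
Most parsimonious ingroup topology: (((Rhizoma,Glyption),(Ornithoma,Lithinus)),Dromion).
Lithinus and Glyption share a more recent common ancestor with each other than either does with Dromion, so Dromion is the least closely related of the three.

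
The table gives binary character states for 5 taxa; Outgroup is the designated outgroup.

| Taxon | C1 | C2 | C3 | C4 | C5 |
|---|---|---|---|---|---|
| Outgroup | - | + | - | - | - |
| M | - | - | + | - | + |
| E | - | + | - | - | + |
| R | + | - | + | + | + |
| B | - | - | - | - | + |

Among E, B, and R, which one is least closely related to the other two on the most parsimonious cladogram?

E

Character polarity is set by the outgroup: the derived state is whichever differs from the outgroup's state, so for C2 the derived state is '-', and for the remaining characters it is '+'.
C1 (derived state '+') is unique to R (autapomorphy; uninformative for grouping).
C2: derived state '-' in B, M, and R only — synapomorphy for {B, M, R}.
C3: derived state '+' in M and R only — synapomorphy for {M, R}.
C4: derived state '+' in R only — an autapomorphy, so it tells us nothing about relationships among taxa.
All ingroup taxa share the derived state '+' for C5; it defines the ingroup but does not resolve relationships within it.
Most parsimonious ingroup topology: (((M,R),B),E).
R and B share a more recent common ancestor with each other than either does with E, so E is the least closely related of the three.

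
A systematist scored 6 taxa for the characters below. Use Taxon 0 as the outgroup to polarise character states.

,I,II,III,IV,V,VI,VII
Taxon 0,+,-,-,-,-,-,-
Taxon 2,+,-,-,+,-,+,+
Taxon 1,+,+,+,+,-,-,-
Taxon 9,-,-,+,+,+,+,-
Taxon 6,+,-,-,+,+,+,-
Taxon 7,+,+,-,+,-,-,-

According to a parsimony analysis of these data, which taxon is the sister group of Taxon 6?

Character polarity is set by the outgroup: the derived state is whichever differs from the outgroup's state, so for I the derived state is '-', and for the remaining characters it is '+'.
I: derived state '-' in Taxon 9 only — an autapomorphy, so it tells us nothing about relationships among taxa.
Only Taxon 1 and Taxon 7 show the derived state '+' for II, supporting them as a clade.
III (state '+') occurs in Taxon 1 and Taxon 9 but conflicts with the nesting implied by the other characters — most parsimoniously interpreted as homoplasy.
All ingroup taxa share the derived state '+' for IV; it defines the ingroup but does not resolve relationships within it.
Only Taxon 6 and Taxon 9 show the derived state '+' for V, supporting them as a clade.
Only Taxon 2, Taxon 6, and Taxon 9 show the derived state '+' for VI, supporting them as a clade.
VII (derived state '+') is unique to Taxon 2 (autapomorphy; uninformative for grouping).
Most parsimonious ingroup topology: ((Taxon 2,(Taxon 9,Taxon 6)),(Taxon 1,Taxon 7)).
Taxon 6 and Taxon 9 form a cherry on this tree, so they are sister taxa.

Taxon 9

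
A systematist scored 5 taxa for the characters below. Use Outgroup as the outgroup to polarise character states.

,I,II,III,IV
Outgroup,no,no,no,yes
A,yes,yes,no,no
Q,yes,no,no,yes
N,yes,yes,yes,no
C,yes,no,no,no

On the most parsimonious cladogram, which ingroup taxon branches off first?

Q

Character polarity is set by the outgroup: the derived state is whichever differs from the outgroup's state, so for IV the derived state is 'no', and for the remaining characters it is 'yes'.
I (derived state 'yes') is shared by all ingroup taxa — unites the whole ingroup.
II: derived state 'yes' in A and N only — synapomorphy for {A, N}.
III: derived state 'yes' in N only — an autapomorphy, so it tells us nothing about relationships among taxa.
IV (derived state 'no') is shared by A, C, and N — a synapomorphy uniting that clade.
Most parsimonious ingroup topology: (((A,N),C),Q).
Q is sister to the clade containing all other ingroup taxa, so it is the earliest-diverging (most basal) ingroup lineage.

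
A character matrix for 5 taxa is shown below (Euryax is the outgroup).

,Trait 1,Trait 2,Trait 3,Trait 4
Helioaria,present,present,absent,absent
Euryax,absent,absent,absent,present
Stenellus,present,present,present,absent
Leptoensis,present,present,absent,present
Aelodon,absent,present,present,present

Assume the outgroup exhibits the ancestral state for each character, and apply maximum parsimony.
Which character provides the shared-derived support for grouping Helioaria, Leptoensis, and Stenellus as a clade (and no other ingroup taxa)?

Character polarity is set by the outgroup: the derived state is whichever differs from the outgroup's state, so for Trait 4 the derived state is 'absent', and for the remaining characters it is 'present'.
Trait 1 (derived state 'present') is shared by Helioaria, Leptoensis, and Stenellus — a synapomorphy uniting that clade.
All ingroup taxa share the derived state 'present' for Trait 2; it defines the ingroup but does not resolve relationships within it.
Trait 3 groups Aelodon and Stenellus, which is incompatible with the clades supported by the remaining characters; treating it as convergent (homoplasy) costs fewer steps than any alternative tree.
Trait 4 (derived state 'absent') is shared by Helioaria and Stenellus — a synapomorphy uniting that clade.
Most parsimonious ingroup topology: (((Stenellus,Helioaria),Leptoensis),Aelodon).
The clade {Helioaria, Leptoensis, Stenellus} is supported by Trait 1: its derived state 'present' occurs in exactly those taxa and in no other taxon (including the outgroup).

Trait 1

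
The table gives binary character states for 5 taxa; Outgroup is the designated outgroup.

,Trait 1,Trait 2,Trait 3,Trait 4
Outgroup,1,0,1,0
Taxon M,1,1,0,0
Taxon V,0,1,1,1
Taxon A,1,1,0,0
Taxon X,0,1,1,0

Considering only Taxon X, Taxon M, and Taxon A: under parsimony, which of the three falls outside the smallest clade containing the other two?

Character polarity is set by the outgroup: the derived state is whichever differs from the outgroup's state, so for Trait 1, Trait 3 the derived state is '0', and for the remaining characters it is '1'.
Only Taxon V and Taxon X show the derived state '0' for Trait 1, supporting them as a clade.
All ingroup taxa share the derived state '1' for Trait 2; it defines the ingroup but does not resolve relationships within it.
Trait 3: derived state '0' in Taxon A and Taxon M only — synapomorphy for {Taxon A, Taxon M}.
Trait 4: derived state '1' in Taxon V only — an autapomorphy, so it tells us nothing about relationships among taxa.
Most parsimonious ingroup topology: ((Taxon M,Taxon A),(Taxon V,Taxon X)).
Taxon M and Taxon A share a more recent common ancestor with each other than either does with Taxon X, so Taxon X is the least closely related of the three.

Taxon X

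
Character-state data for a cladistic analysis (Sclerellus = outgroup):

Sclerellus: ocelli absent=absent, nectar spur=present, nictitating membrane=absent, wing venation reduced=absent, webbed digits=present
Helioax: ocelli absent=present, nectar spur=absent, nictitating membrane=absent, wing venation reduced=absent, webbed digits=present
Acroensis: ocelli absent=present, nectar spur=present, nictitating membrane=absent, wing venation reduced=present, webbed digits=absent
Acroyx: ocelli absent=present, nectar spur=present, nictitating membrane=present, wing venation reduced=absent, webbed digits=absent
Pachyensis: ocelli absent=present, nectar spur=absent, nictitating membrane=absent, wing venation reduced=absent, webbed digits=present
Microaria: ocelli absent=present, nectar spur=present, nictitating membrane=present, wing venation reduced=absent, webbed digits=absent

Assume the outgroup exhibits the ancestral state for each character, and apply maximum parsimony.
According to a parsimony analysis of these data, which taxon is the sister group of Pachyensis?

Helioax

Character polarity is set by the outgroup: the derived state is whichever differs from the outgroup's state, so for nectar spur, webbed digits the derived state is 'absent', and for the remaining characters it is 'present'.
ocelli absent (derived state 'present') is shared by all ingroup taxa — unites the whole ingroup.
nectar spur (derived state 'absent') is shared by Helioax and Pachyensis — a synapomorphy uniting that clade.
nictitating membrane: derived state 'present' in Acroyx and Microaria only — synapomorphy for {Acroyx, Microaria}.
wing venation reduced: derived state 'present' in Acroensis only — an autapomorphy, so it tells us nothing about relationships among taxa.
webbed digits (derived state 'absent') is shared by Acroensis, Acroyx, and Microaria — a synapomorphy uniting that clade.
Most parsimonious ingroup topology: ((Helioax,Pachyensis),(Acroensis,(Acroyx,Microaria))).
Pachyensis and Helioax form a cherry on this tree, so they are sister taxa.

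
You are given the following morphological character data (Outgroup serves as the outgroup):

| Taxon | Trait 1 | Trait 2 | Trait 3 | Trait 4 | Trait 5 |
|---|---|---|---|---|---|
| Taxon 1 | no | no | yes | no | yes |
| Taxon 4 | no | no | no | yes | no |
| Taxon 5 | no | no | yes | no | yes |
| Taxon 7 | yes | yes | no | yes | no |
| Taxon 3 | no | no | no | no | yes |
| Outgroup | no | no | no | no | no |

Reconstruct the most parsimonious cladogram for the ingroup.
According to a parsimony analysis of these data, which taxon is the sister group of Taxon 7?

Taxon 4

The outgroup has state 'no' for every character, so 'yes' is the derived state throughout.
Trait 1: derived state 'yes' in Taxon 7 only — an autapomorphy, so it tells us nothing about relationships among taxa.
Trait 2 (derived state 'yes') is unique to Taxon 7 (autapomorphy; uninformative for grouping).
Trait 3 (derived state 'yes') is shared by Taxon 1 and Taxon 5 — a synapomorphy uniting that clade.
Trait 4: derived state 'yes' in Taxon 4 and Taxon 7 only — synapomorphy for {Taxon 4, Taxon 7}.
Trait 5 (derived state 'yes') is shared by Taxon 1, Taxon 3, and Taxon 5 — a synapomorphy uniting that clade.
Most parsimonious ingroup topology: ((Taxon 7,Taxon 4),((Taxon 1,Taxon 5),Taxon 3)).
Taxon 7 and Taxon 4 form a cherry on this tree, so they are sister taxa.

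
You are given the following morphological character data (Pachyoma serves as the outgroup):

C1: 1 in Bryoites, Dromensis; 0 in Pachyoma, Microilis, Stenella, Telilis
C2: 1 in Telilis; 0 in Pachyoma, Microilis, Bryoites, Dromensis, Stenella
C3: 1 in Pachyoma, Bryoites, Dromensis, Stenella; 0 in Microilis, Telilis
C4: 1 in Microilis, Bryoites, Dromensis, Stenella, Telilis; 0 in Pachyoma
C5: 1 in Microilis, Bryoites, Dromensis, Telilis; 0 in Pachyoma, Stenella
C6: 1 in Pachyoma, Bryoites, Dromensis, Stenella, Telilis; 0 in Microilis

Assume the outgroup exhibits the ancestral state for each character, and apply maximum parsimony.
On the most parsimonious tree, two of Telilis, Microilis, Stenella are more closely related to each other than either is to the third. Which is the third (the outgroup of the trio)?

Character polarity is set by the outgroup: the derived state is whichever differs from the outgroup's state, so for C3, C6 the derived state is '0', and for the remaining characters it is '1'.
C1 (derived state '1') is shared by Bryoites and Dromensis — a synapomorphy uniting that clade.
C2 (derived state '1') is unique to Telilis (autapomorphy; uninformative for grouping).
C3: derived state '0' in Microilis and Telilis only — synapomorphy for {Microilis, Telilis}.
C4 (derived state '1') is shared by all ingroup taxa — unites the whole ingroup.
C5 (derived state '1') is shared by Bryoites, Dromensis, Microilis, and Telilis — a synapomorphy uniting that clade.
C6 (derived state '0') is unique to Microilis (autapomorphy; uninformative for grouping).
Most parsimonious ingroup topology: (((Microilis,Telilis),(Bryoites,Dromensis)),Stenella).
Telilis and Microilis share a more recent common ancestor with each other than either does with Stenella, so Stenella is the least closely related of the three.

Stenella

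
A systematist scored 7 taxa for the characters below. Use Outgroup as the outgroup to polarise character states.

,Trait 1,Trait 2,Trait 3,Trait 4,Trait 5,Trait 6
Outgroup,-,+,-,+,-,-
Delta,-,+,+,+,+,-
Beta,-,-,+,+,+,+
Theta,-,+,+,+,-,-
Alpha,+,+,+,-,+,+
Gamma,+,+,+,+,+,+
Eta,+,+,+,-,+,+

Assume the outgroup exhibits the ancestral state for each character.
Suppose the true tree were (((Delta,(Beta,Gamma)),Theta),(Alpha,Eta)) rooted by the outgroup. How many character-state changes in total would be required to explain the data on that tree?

Map each character onto (((Delta,(Beta,Gamma)),Theta),(Alpha,Eta)) (rooted by Outgroup) and count the minimum state changes it requires (Fitch parsimony):
Trait 1: 2; Trait 2: 1; Trait 3: 1; Trait 4: 1; Trait 5: 2; Trait 6: 2.
Total tree length = 9.

9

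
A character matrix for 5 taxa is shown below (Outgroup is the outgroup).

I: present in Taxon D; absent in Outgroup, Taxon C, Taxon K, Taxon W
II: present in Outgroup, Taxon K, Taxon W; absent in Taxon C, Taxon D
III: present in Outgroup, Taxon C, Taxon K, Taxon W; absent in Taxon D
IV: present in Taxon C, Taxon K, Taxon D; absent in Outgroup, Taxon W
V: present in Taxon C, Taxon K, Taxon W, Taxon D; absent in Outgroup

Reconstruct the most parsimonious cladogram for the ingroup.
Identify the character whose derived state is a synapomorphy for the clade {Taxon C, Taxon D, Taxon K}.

IV

Character polarity is set by the outgroup: the derived state is whichever differs from the outgroup's state, so for II, III the derived state is 'absent', and for the remaining characters it is 'present'.
I (derived state 'present') is unique to Taxon D (autapomorphy; uninformative for grouping).
II (derived state 'absent') is shared by Taxon C and Taxon D — a synapomorphy uniting that clade.
III (derived state 'absent') is unique to Taxon D (autapomorphy; uninformative for grouping).
IV: derived state 'present' in Taxon C, Taxon D, and Taxon K only — synapomorphy for {Taxon C, Taxon D, Taxon K}.
V (derived state 'present') is shared by all ingroup taxa — unites the whole ingroup.
Most parsimonious ingroup topology: (((Taxon C,Taxon D),Taxon K),Taxon W).
The clade {Taxon C, Taxon D, Taxon K} is supported by IV: its derived state 'present' occurs in exactly those taxa and in no other taxon (including the outgroup).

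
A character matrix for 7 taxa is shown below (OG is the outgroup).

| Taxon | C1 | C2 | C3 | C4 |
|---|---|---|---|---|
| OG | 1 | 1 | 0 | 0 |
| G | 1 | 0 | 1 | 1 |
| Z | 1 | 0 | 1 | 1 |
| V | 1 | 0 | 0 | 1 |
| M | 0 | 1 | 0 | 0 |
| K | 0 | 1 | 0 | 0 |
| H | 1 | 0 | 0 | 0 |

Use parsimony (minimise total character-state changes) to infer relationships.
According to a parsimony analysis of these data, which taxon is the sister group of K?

Character polarity is set by the outgroup: the derived state is whichever differs from the outgroup's state, so for C1, C2 the derived state is '0', and for the remaining characters it is '1'.
C1 (derived state '0') is shared by K and M — a synapomorphy uniting that clade.
C2: derived state '0' in G, H, V, and Z only — synapomorphy for {G, H, V, Z}.
C3 (derived state '1') is shared by G and Z — a synapomorphy uniting that clade.
Only G, V, and Z show the derived state '1' for C4, supporting them as a clade.
Most parsimonious ingroup topology: ((((G,Z),V),H),(M,K)).
K and M form a cherry on this tree, so they are sister taxa.

M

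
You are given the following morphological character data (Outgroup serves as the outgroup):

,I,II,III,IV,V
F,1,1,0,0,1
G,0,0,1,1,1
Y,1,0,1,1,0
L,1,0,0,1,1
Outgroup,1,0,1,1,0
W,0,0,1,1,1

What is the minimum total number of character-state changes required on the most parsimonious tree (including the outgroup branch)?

5

Character polarity is set by the outgroup: the derived state is whichever differs from the outgroup's state, so for I, III, IV the derived state is '0', and for the remaining characters it is '1'.
I (derived state '0') is shared by G and W — a synapomorphy uniting that clade.
II: derived state '1' in F only — an autapomorphy, so it tells us nothing about relationships among taxa.
III (derived state '0') is shared by F and L — a synapomorphy uniting that clade.
IV (derived state '0') is unique to F (autapomorphy; uninformative for grouping).
Only F, G, L, and W show the derived state '1' for V, supporting them as a clade.
Most parsimonious ingroup topology: (((F,L),(W,G)),Y).
Changes per character on this tree: I: 1; II: 1; III: 1; IV: 1; V: 1.
Total = 5.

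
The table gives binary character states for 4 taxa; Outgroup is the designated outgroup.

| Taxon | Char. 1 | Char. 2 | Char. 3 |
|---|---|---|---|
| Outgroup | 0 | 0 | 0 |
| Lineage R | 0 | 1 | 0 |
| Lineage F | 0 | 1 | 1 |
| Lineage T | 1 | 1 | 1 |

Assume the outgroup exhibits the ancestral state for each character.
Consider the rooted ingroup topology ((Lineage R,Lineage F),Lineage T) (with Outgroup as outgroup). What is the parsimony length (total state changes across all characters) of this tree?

4

Map each character onto ((Lineage R,Lineage F),Lineage T) (rooted by Outgroup) and count the minimum state changes it requires (Fitch parsimony):
Char. 1: 1; Char. 2: 1; Char. 3: 2.
Total tree length = 4.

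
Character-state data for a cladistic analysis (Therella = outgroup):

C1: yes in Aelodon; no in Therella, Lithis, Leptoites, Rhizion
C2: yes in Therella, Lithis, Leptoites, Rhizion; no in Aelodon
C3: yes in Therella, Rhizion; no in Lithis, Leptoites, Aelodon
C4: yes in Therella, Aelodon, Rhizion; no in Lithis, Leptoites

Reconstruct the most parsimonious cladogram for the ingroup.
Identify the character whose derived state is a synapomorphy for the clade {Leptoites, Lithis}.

C4

Character polarity is set by the outgroup: the derived state is whichever differs from the outgroup's state, so for C2, C3, C4 the derived state is 'no', and for the remaining characters it is 'yes'.
C1: derived state 'yes' in Aelodon only — an autapomorphy, so it tells us nothing about relationships among taxa.
C2: derived state 'no' in Aelodon only — an autapomorphy, so it tells us nothing about relationships among taxa.
C3 (derived state 'no') is shared by Aelodon, Leptoites, and Lithis — a synapomorphy uniting that clade.
C4 (derived state 'no') is shared by Leptoites and Lithis — a synapomorphy uniting that clade.
Most parsimonious ingroup topology: (((Lithis,Leptoites),Aelodon),Rhizion).
The clade {Leptoites, Lithis} is supported by C4: its derived state 'no' occurs in exactly those taxa and in no other taxon (including the outgroup).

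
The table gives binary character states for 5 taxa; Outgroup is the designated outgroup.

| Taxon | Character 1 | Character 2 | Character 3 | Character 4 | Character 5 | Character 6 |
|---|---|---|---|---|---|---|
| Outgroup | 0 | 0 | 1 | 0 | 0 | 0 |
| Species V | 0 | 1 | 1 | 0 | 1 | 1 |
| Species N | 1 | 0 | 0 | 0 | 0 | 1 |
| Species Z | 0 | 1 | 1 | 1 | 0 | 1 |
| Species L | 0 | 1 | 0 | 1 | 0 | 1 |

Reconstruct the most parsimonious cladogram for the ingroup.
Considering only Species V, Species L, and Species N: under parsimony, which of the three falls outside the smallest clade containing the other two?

Species N

Character polarity is set by the outgroup: the derived state is whichever differs from the outgroup's state, so for Character 3 the derived state is '0', and for the remaining characters it is '1'.
Character 1 (derived state '1') is unique to Species N (autapomorphy; uninformative for grouping).
Character 2 (derived state '1') is shared by Species L, Species V, and Species Z — a synapomorphy uniting that clade.
Character 3 (state '0') occurs in Species L and Species N but conflicts with the nesting implied by the other characters — most parsimoniously interpreted as homoplasy.
Character 4: derived state '1' in Species L and Species Z only — synapomorphy for {Species L, Species Z}.
Character 5: derived state '1' in Species V only — an autapomorphy, so it tells us nothing about relationships among taxa.
All ingroup taxa share the derived state '1' for Character 6; it defines the ingroup but does not resolve relationships within it.
Most parsimonious ingroup topology: ((Species V,(Species Z,Species L)),Species N).
Species L and Species V share a more recent common ancestor with each other than either does with Species N, so Species N is the least closely related of the three.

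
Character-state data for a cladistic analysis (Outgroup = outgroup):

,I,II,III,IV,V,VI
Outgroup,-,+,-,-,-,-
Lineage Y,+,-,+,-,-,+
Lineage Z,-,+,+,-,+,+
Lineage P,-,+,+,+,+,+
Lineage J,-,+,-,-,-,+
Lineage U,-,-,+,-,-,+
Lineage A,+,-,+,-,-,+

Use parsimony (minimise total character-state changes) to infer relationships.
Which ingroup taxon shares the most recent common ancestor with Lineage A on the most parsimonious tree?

Lineage Y

Character polarity is set by the outgroup: the derived state is whichever differs from the outgroup's state, so for II the derived state is '-', and for the remaining characters it is '+'.
I: derived state '+' in Lineage A and Lineage Y only — synapomorphy for {Lineage A, Lineage Y}.
II: derived state '-' in Lineage A, Lineage U, and Lineage Y only — synapomorphy for {Lineage A, Lineage U, Lineage Y}.
Only Lineage A, Lineage P, Lineage U, Lineage Y, and Lineage Z show the derived state '+' for III, supporting them as a clade.
IV: derived state '+' in Lineage P only — an autapomorphy, so it tells us nothing about relationships among taxa.
Only Lineage P and Lineage Z show the derived state '+' for V, supporting them as a clade.
VI (derived state '+') is shared by all ingroup taxa — unites the whole ingroup.
Most parsimonious ingroup topology: ((((Lineage Y,Lineage A),Lineage U),(Lineage Z,Lineage P)),Lineage J).
Lineage A and Lineage Y form a cherry on this tree, so they are sister taxa.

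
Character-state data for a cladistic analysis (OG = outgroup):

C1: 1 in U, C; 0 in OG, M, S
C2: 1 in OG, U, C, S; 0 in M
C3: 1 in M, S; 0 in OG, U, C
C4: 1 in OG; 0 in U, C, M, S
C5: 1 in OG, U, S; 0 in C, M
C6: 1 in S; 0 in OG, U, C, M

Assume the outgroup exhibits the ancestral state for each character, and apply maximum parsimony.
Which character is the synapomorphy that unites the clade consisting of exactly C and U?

C1

Character polarity is set by the outgroup: the derived state is whichever differs from the outgroup's state, so for C2, C4, C5 the derived state is '0', and for the remaining characters it is '1'.
C1 (derived state '1') is shared by C and U — a synapomorphy uniting that clade.
C2: derived state '0' in M only — an autapomorphy, so it tells us nothing about relationships among taxa.
C3: derived state '1' in M and S only — synapomorphy for {M, S}.
C4 (derived state '0') is shared by all ingroup taxa — unites the whole ingroup.
C5 groups C and M, which is incompatible with the clades supported by the remaining characters; treating it as convergent (homoplasy) costs fewer steps than any alternative tree.
C6: derived state '1' in S only — an autapomorphy, so it tells us nothing about relationships among taxa.
Most parsimonious ingroup topology: ((M,S),(C,U)).
The clade {C, U} is supported by C1: its derived state '1' occurs in exactly those taxa and in no other taxon (including the outgroup).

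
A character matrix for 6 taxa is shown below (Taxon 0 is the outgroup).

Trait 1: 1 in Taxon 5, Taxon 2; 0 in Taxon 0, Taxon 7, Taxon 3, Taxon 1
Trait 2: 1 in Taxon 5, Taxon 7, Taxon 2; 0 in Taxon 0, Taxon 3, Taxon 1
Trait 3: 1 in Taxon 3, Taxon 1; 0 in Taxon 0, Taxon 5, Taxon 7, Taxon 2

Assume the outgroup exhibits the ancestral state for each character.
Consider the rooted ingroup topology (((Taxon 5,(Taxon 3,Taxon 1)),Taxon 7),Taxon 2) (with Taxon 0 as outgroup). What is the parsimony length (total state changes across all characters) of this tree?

Map each character onto (((Taxon 5,(Taxon 3,Taxon 1)),Taxon 7),Taxon 2) (rooted by Taxon 0) and count the minimum state changes it requires (Fitch parsimony):
Trait 1: 2; Trait 2: 2; Trait 3: 1.
Total tree length = 5.

5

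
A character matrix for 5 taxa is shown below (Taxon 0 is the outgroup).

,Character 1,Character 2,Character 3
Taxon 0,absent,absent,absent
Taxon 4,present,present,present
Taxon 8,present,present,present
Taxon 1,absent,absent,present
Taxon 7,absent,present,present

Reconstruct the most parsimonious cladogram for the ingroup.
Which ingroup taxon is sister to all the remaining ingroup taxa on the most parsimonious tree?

Taxon 1

The outgroup has state 'absent' for every character, so 'present' is the derived state throughout.
Character 1: derived state 'present' in Taxon 4 and Taxon 8 only — synapomorphy for {Taxon 4, Taxon 8}.
Only Taxon 4, Taxon 7, and Taxon 8 show the derived state 'present' for Character 2, supporting them as a clade.
All ingroup taxa share the derived state 'present' for Character 3; it defines the ingroup but does not resolve relationships within it.
Most parsimonious ingroup topology: (((Taxon 4,Taxon 8),Taxon 7),Taxon 1).
Taxon 1 is sister to the clade containing all other ingroup taxa, so it is the earliest-diverging (most basal) ingroup lineage.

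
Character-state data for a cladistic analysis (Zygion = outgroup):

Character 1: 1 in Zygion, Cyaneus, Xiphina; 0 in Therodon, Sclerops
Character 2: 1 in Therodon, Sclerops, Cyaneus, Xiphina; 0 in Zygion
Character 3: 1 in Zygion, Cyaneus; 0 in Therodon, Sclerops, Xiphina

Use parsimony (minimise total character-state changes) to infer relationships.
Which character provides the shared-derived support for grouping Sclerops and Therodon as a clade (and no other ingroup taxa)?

Character 1

Character polarity is set by the outgroup: the derived state is whichever differs from the outgroup's state, so for Character 1, Character 3 the derived state is '0', and for the remaining characters it is '1'.
Only Sclerops and Therodon show the derived state '0' for Character 1, supporting them as a clade.
Character 2 (derived state '1') is shared by all ingroup taxa — unites the whole ingroup.
Character 3 (derived state '0') is shared by Sclerops, Therodon, and Xiphina — a synapomorphy uniting that clade.
Most parsimonious ingroup topology: ((Xiphina,(Sclerops,Therodon)),Cyaneus).
The clade {Sclerops, Therodon} is supported by Character 1: its derived state '0' occurs in exactly those taxa and in no other taxon (including the outgroup).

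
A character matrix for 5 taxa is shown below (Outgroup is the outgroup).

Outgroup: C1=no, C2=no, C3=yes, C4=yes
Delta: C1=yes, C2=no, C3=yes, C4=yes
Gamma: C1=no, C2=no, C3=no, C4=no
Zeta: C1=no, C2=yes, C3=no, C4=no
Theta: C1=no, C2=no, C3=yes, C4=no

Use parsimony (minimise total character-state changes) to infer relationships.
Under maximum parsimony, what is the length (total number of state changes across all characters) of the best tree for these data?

4

Character polarity is set by the outgroup: the derived state is whichever differs from the outgroup's state, so for C3, C4 the derived state is 'no', and for the remaining characters it is 'yes'.
C1: derived state 'yes' in Delta only — an autapomorphy, so it tells us nothing about relationships among taxa.
C2 (derived state 'yes') is unique to Zeta (autapomorphy; uninformative for grouping).
C3 (derived state 'no') is shared by Gamma and Zeta — a synapomorphy uniting that clade.
C4 (derived state 'no') is shared by Gamma, Theta, and Zeta — a synapomorphy uniting that clade.
Most parsimonious ingroup topology: (Delta,((Gamma,Zeta),Theta)).
Changes per character on this tree: C1: 1; C2: 1; C3: 1; C4: 1.
Total = 4.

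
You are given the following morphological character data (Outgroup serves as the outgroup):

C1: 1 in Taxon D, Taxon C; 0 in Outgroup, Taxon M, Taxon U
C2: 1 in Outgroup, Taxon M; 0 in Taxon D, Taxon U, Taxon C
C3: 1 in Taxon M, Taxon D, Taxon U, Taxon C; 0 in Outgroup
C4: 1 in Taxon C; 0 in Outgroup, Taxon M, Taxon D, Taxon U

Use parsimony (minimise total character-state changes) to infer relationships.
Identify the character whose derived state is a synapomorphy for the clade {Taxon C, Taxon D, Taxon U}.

Character polarity is set by the outgroup: the derived state is whichever differs from the outgroup's state, so for C2 the derived state is '0', and for the remaining characters it is '1'.
Only Taxon C and Taxon D show the derived state '1' for C1, supporting them as a clade.
C2 (derived state '0') is shared by Taxon C, Taxon D, and Taxon U — a synapomorphy uniting that clade.
C3 (derived state '1') is shared by all ingroup taxa — unites the whole ingroup.
C4: derived state '1' in Taxon C only — an autapomorphy, so it tells us nothing about relationships among taxa.
Most parsimonious ingroup topology: (Taxon M,((Taxon D,Taxon C),Taxon U)).
The clade {Taxon C, Taxon D, Taxon U} is supported by C2: its derived state '0' occurs in exactly those taxa and in no other taxon (including the outgroup).

C2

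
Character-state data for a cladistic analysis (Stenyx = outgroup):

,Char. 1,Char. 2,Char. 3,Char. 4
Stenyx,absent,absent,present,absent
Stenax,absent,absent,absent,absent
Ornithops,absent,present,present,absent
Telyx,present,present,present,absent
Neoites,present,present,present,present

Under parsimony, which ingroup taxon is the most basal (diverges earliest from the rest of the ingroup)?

Character polarity is set by the outgroup: the derived state is whichever differs from the outgroup's state, so for Char. 3 the derived state is 'absent', and for the remaining characters it is 'present'.
Char. 1 (derived state 'present') is shared by Neoites and Telyx — a synapomorphy uniting that clade.
Char. 2 (derived state 'present') is shared by Neoites, Ornithops, and Telyx — a synapomorphy uniting that clade.
Char. 3: derived state 'absent' in Stenax only — an autapomorphy, so it tells us nothing about relationships among taxa.
Char. 4: derived state 'present' in Neoites only — an autapomorphy, so it tells us nothing about relationships among taxa.
Most parsimonious ingroup topology: (Stenax,(Ornithops,(Telyx,Neoites))).
Stenax is sister to the clade containing all other ingroup taxa, so it is the earliest-diverging (most basal) ingroup lineage.

Stenax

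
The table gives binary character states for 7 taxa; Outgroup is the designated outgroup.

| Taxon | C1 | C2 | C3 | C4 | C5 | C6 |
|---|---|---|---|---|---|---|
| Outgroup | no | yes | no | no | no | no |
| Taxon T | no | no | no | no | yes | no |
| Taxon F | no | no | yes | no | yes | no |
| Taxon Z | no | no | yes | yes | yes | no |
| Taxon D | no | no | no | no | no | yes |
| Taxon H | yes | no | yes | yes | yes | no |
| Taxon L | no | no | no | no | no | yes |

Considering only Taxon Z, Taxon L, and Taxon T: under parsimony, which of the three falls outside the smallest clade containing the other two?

Taxon L

Character polarity is set by the outgroup: the derived state is whichever differs from the outgroup's state, so for C2 the derived state is 'no', and for the remaining characters it is 'yes'.
C1 (derived state 'yes') is unique to Taxon H (autapomorphy; uninformative for grouping).
C2 (derived state 'no') is shared by all ingroup taxa — unites the whole ingroup.
Only Taxon F, Taxon H, and Taxon Z show the derived state 'yes' for C3, supporting them as a clade.
Only Taxon H and Taxon Z show the derived state 'yes' for C4, supporting them as a clade.
C5 (derived state 'yes') is shared by Taxon F, Taxon H, Taxon T, and Taxon Z — a synapomorphy uniting that clade.
C6 (derived state 'yes') is shared by Taxon D and Taxon L — a synapomorphy uniting that clade.
Most parsimonious ingroup topology: ((Taxon T,(Taxon F,(Taxon Z,Taxon H))),(Taxon D,Taxon L)).
Taxon Z and Taxon T share a more recent common ancestor with each other than either does with Taxon L, so Taxon L is the least closely related of the three.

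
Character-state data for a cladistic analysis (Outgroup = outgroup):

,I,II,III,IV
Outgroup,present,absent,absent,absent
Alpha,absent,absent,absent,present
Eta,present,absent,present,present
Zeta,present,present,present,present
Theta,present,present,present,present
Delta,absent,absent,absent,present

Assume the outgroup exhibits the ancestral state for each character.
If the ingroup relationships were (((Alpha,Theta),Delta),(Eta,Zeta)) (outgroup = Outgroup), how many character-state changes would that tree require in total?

Map each character onto (((Alpha,Theta),Delta),(Eta,Zeta)) (rooted by Outgroup) and count the minimum state changes it requires (Fitch parsimony):
I: 2; II: 2; III: 2; IV: 1.
Total tree length = 7.

7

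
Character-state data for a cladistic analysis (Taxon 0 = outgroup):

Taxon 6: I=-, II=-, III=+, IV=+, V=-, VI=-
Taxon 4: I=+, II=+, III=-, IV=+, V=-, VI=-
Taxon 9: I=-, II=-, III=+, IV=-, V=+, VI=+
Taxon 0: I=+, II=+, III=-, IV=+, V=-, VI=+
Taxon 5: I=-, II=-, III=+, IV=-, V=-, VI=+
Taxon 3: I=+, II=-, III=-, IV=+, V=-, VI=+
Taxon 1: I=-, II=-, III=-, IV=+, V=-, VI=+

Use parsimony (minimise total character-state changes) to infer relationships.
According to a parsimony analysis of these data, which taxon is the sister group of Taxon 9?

Taxon 5

Character polarity is set by the outgroup: the derived state is whichever differs from the outgroup's state, so for I, II, IV, VI the derived state is '-', and for the remaining characters it is '+'.
I (derived state '-') is shared by Taxon 1, Taxon 5, Taxon 6, and Taxon 9 — a synapomorphy uniting that clade.
II: derived state '-' in Taxon 1, Taxon 3, Taxon 5, Taxon 6, and Taxon 9 only — synapomorphy for {Taxon 1, Taxon 3, Taxon 5, Taxon 6, Taxon 9}.
Only Taxon 5, Taxon 6, and Taxon 9 show the derived state '+' for III, supporting them as a clade.
IV (derived state '-') is shared by Taxon 5 and Taxon 9 — a synapomorphy uniting that clade.
V: derived state '+' in Taxon 9 only — an autapomorphy, so it tells us nothing about relationships among taxa.
VI (state '-') occurs in Taxon 4 and Taxon 6 but conflicts with the nesting implied by the other characters — most parsimoniously interpreted as homoplasy.
Most parsimonious ingroup topology: (((Taxon 1,((Taxon 5,Taxon 9),Taxon 6)),Taxon 3),Taxon 4).
Taxon 9 and Taxon 5 form a cherry on this tree, so they are sister taxa.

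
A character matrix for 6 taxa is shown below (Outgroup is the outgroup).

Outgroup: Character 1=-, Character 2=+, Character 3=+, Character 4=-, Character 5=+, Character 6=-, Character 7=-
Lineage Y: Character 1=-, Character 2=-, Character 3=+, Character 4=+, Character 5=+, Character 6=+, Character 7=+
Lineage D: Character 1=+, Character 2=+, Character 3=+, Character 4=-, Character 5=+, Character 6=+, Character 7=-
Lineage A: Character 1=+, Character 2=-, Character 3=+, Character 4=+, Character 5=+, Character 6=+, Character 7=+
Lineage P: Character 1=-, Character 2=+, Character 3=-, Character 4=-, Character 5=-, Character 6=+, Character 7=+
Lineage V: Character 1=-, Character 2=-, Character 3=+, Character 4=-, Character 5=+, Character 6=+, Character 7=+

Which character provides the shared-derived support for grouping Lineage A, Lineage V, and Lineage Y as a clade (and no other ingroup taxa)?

Character 2

Character polarity is set by the outgroup: the derived state is whichever differs from the outgroup's state, so for Character 2, Character 3, Character 5 the derived state is '-', and for the remaining characters it is '+'.
Character 1 groups Lineage A and Lineage D, which is incompatible with the clades supported by the remaining characters; treating it as convergent (homoplasy) costs fewer steps than any alternative tree.
Character 2: derived state '-' in Lineage A, Lineage V, and Lineage Y only — synapomorphy for {Lineage A, Lineage V, Lineage Y}.
Character 3 (derived state '-') is unique to Lineage P (autapomorphy; uninformative for grouping).
Character 4: derived state '+' in Lineage A and Lineage Y only — synapomorphy for {Lineage A, Lineage Y}.
Character 5: derived state '-' in Lineage P only — an autapomorphy, so it tells us nothing about relationships among taxa.
All ingroup taxa share the derived state '+' for Character 6; it defines the ingroup but does not resolve relationships within it.
Character 7: derived state '+' in Lineage A, Lineage P, Lineage V, and Lineage Y only — synapomorphy for {Lineage A, Lineage P, Lineage V, Lineage Y}.
Most parsimonious ingroup topology: ((((Lineage Y,Lineage A),Lineage V),Lineage P),Lineage D).
The clade {Lineage A, Lineage V, Lineage Y} is supported by Character 2: its derived state '-' occurs in exactly those taxa and in no other taxon (including the outgroup).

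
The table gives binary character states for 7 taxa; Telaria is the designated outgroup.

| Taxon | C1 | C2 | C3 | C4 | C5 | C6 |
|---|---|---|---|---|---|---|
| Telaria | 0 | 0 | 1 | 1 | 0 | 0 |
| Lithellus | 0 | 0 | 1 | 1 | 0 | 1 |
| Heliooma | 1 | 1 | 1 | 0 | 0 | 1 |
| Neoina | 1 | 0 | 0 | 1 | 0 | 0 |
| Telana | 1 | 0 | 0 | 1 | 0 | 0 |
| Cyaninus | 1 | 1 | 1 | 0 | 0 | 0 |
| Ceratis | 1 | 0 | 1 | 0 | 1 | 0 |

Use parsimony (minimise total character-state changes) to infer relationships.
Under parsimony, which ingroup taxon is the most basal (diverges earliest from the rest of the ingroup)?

Character polarity is set by the outgroup: the derived state is whichever differs from the outgroup's state, so for C3, C4 the derived state is '0', and for the remaining characters it is '1'.
Only Ceratis, Cyaninus, Heliooma, Neoina, and Telana show the derived state '1' for C1, supporting them as a clade.
Only Cyaninus and Heliooma show the derived state '1' for C2, supporting them as a clade.
Only Neoina and Telana show the derived state '0' for C3, supporting them as a clade.
C4: derived state '0' in Ceratis, Cyaninus, and Heliooma only — synapomorphy for {Ceratis, Cyaninus, Heliooma}.
C5 (derived state '1') is unique to Ceratis (autapomorphy; uninformative for grouping).
C6 (state '1') occurs in Heliooma and Lithellus but conflicts with the nesting implied by the other characters — most parsimoniously interpreted as homoplasy.
Most parsimonious ingroup topology: (Lithellus,(((Heliooma,Cyaninus),Ceratis),(Neoina,Telana))).
Lithellus is sister to the clade containing all other ingroup taxa, so it is the earliest-diverging (most basal) ingroup lineage.

Lithellus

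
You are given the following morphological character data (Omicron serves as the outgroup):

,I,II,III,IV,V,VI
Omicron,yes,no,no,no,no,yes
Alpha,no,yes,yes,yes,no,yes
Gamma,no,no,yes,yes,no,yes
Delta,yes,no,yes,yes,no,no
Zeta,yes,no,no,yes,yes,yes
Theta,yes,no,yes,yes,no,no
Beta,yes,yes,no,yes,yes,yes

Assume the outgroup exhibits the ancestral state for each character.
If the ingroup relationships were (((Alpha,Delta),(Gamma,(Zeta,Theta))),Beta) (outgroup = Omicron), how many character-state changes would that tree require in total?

11

Map each character onto (((Alpha,Delta),(Gamma,(Zeta,Theta))),Beta) (rooted by Omicron) and count the minimum state changes it requires (Fitch parsimony):
I: 2; II: 2; III: 2; IV: 1; V: 2; VI: 2.
Total tree length = 11.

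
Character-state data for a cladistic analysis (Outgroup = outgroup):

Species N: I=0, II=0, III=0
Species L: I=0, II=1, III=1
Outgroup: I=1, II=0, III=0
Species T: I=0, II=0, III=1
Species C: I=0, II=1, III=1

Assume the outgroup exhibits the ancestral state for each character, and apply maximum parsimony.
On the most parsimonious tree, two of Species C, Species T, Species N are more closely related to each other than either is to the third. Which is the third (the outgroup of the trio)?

Species N

Character polarity is set by the outgroup: the derived state is whichever differs from the outgroup's state, so for I the derived state is '0', and for the remaining characters it is '1'.
I (derived state '0') is shared by all ingroup taxa — unites the whole ingroup.
II: derived state '1' in Species C and Species L only — synapomorphy for {Species C, Species L}.
III (derived state '1') is shared by Species C, Species L, and Species T — a synapomorphy uniting that clade.
Most parsimonious ingroup topology: (((Species L,Species C),Species T),Species N).
Species C and Species T share a more recent common ancestor with each other than either does with Species N, so Species N is the least closely related of the three.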